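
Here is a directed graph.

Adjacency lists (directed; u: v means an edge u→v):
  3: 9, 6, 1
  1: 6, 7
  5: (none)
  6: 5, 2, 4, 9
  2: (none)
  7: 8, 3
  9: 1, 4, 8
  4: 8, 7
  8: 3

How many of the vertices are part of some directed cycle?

7

A vertex is on a directed cycle iff it belongs to a strongly connected component of size ≥ 2 (or has a self-loop).
The vertices on cycles are {1, 3, 4, 6, 7, 8, 9} — 7 in total.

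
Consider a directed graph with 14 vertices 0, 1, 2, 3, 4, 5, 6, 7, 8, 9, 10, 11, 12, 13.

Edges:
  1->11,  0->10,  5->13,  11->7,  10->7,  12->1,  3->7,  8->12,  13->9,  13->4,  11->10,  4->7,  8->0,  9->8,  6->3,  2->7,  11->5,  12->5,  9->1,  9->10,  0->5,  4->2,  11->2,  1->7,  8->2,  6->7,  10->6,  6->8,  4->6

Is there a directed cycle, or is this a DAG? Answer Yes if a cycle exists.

DFS with white/gray/black marking, starting from 11:
11 gray
  5 gray
    13 gray
      4 gray
        7 gray
        7 black
        6 gray
          6→7: 7 black — skip
          8 gray
            12 gray
              1 gray
                1→11: 11 is gray → back edge
Back edge found, so a cycle exists: 11 → 5 → 13 → 4 → 6 → 8 → 12 → 1 → 11.

Yes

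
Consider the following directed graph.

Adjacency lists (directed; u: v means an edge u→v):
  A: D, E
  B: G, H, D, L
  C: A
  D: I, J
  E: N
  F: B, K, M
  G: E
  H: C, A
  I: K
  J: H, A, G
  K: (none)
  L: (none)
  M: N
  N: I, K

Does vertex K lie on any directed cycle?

No

K lies on a cycle iff there is a path from K back to itself.
Exploring from K, it never reaches itself; equivalently, its strongly connected component is a singleton.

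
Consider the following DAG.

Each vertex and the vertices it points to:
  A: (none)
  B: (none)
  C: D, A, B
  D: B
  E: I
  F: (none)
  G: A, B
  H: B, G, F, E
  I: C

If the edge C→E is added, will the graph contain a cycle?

Adding C→E creates a cycle iff E can already reach C.
Path from E: E → I → C.
So E → … → C → E is a cycle.

Yes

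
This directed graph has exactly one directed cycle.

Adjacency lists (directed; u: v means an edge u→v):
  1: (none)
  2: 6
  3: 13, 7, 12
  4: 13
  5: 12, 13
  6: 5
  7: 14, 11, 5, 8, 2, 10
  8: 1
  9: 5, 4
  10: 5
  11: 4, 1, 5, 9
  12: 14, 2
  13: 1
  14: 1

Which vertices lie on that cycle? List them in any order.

2, 5, 6, 12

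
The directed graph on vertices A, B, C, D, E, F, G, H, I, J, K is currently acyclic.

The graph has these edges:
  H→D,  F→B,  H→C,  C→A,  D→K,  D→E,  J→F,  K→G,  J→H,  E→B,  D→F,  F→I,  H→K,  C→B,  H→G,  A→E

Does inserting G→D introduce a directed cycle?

Yes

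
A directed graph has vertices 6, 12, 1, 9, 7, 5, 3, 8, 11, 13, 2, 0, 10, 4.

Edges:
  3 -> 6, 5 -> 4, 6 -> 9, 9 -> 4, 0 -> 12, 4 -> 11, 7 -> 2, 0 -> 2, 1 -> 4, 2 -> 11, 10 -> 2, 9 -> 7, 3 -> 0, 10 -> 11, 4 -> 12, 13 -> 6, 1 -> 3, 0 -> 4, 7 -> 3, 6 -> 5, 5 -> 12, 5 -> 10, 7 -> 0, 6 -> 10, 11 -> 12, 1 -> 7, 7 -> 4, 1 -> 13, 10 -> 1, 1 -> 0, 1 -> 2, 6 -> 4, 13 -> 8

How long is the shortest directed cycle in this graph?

4

For each vertex v, BFS finds the shortest path from v back to v.
The shortest such closed walk is 1 → 3 → 6 → 10 → 1, length 4.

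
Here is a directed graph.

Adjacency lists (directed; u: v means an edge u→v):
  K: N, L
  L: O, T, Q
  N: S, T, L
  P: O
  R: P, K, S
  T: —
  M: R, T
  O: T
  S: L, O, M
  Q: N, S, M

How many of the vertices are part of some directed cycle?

A vertex is on a directed cycle iff it belongs to a strongly connected component of size ≥ 2 (or has a self-loop).
The vertices on cycles are {K, L, M, N, Q, R, S} — 7 in total.

7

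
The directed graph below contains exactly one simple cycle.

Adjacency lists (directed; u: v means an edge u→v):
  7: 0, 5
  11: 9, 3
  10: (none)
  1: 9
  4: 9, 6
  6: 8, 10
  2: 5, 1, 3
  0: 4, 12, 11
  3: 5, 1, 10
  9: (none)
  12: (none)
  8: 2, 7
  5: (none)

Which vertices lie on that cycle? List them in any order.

0, 4, 6, 7, 8

DFS with gray/black marking from 8:
8 gray
  2 gray
    5 gray
    5 black
    1 gray
      9 gray
      9 black
    1 black
    3 gray
      3→5: 5 black — skip
      3→1: 1 black — skip
      10 gray
      10 black
    3 black
  2 black
  7 gray
    0 gray
      4 gray
        4→9: 9 black — skip
        6 gray
          6→8: 8 is gray → back edge
Back edge closes the cycle 8 → 7 → 0 → 4 → 6 → 8; its vertices are {0, 4, 6, 7, 8}.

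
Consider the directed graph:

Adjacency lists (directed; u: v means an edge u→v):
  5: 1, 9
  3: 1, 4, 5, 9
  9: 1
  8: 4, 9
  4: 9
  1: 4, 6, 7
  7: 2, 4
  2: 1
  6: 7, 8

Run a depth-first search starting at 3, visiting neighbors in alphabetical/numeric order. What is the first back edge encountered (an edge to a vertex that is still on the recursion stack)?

DFS from 3 (visiting neighbors in alphabetical/numeric order); mark gray on enter, black on exit:
3 gray
  1 gray
    4 gray
      9 gray
        9→1: 1 is gray → back edge
First back edge: 9 → 1.

9→1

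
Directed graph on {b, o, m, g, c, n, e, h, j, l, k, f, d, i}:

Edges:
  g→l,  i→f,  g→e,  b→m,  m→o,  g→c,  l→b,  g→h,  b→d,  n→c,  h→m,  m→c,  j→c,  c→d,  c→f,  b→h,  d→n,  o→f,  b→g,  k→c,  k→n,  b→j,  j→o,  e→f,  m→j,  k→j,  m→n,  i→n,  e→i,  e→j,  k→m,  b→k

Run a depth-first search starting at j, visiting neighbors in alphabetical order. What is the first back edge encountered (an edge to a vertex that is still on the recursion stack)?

n→c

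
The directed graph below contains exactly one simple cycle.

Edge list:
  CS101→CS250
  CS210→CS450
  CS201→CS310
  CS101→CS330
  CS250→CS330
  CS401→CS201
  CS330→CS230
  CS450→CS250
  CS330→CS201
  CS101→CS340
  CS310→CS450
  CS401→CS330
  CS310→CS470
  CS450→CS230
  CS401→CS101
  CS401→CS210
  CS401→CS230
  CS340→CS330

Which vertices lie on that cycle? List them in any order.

CS201, CS250, CS310, CS330, CS450

DFS with gray/black marking from CS201:
CS201 gray
  CS310 gray
    CS470 gray
    CS470 black
    CS450 gray
      CS250 gray
        CS330 gray
          CS330→CS201: CS201 is gray → back edge
Back edge closes the cycle CS201 → CS310 → CS450 → CS250 → CS330 → CS201; its vertices are {CS201, CS250, CS310, CS330, CS450}.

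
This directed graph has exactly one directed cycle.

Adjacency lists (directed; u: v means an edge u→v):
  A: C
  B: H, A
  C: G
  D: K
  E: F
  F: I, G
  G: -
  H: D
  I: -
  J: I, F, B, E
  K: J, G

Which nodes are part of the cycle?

B, D, H, J, K

DFS with gray/black marking from J:
J gray
  I gray
  I black
  F gray
    F→I: I black — skip
    G gray
    G black
  F black
  B gray
    H gray
      D gray
        K gray
          K→J: J is gray → back edge
Back edge closes the cycle J → B → H → D → K → J; its vertices are {B, D, H, J, K}.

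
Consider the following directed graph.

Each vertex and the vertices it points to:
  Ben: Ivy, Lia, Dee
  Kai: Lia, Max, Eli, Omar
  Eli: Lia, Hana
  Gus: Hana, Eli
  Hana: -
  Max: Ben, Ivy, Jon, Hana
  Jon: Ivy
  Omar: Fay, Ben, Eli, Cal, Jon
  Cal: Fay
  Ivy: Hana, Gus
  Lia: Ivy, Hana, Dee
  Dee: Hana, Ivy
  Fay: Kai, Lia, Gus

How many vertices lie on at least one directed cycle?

9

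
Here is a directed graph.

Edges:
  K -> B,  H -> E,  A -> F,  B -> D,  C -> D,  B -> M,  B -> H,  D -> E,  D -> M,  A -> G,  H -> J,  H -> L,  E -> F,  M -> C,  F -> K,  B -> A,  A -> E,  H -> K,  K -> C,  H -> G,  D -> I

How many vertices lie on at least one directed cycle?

9

A vertex is on a directed cycle iff it belongs to a strongly connected component of size ≥ 2 (or has a self-loop).
The vertices on cycles are {A, B, C, D, E, F, H, K, M} — 9 in total.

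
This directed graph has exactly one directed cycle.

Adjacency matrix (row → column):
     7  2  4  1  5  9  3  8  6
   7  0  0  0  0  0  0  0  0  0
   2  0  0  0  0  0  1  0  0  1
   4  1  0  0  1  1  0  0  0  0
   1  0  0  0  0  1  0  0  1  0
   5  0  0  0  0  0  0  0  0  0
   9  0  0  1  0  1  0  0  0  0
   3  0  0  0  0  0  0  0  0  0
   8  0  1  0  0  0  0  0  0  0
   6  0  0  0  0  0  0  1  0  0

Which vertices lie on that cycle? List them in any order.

1, 2, 4, 8, 9

DFS with gray/black marking from 2:
2 gray
  6 gray
    3 gray
    3 black
  6 black
  9 gray
    5 gray
    5 black
    4 gray
      7 gray
      7 black
      1 gray
        8 gray
          8→2: 2 is gray → back edge
Back edge closes the cycle 2 → 9 → 4 → 1 → 8 → 2; its vertices are {1, 2, 4, 8, 9}.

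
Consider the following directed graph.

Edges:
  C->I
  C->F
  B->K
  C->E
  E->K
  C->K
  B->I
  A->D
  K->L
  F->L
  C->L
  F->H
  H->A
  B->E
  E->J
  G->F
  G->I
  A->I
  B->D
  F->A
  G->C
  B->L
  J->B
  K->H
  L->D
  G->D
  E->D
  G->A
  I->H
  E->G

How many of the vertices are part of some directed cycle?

A vertex is on a directed cycle iff it belongs to a strongly connected component of size ≥ 2 (or has a self-loop).
The vertices on cycles are {A, B, C, E, G, H, I, J} — 8 in total.

8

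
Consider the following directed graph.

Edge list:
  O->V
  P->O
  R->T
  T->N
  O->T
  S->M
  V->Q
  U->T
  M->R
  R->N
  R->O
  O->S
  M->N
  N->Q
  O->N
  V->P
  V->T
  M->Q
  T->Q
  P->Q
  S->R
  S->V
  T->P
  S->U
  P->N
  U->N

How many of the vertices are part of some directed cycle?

8

A vertex is on a directed cycle iff it belongs to a strongly connected component of size ≥ 2 (or has a self-loop).
The vertices on cycles are {M, O, P, R, S, T, U, V} — 8 in total.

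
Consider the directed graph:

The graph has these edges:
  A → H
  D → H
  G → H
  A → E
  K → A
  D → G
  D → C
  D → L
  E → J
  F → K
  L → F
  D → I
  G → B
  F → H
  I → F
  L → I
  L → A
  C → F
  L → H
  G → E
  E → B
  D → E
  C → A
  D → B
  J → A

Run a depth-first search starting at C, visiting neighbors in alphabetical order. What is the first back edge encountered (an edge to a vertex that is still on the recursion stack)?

J->A

DFS from C (visiting neighbors in alphabetical order); mark gray on enter, black on exit:
C gray
  A gray
    E gray
      B gray
      B black
      J gray
        J→A: A is gray → back edge
First back edge: J → A.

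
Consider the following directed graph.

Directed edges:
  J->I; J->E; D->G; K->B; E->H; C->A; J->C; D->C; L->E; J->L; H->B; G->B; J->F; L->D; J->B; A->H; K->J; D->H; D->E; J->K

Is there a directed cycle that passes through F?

F lies on a cycle iff there is a path from F back to itself.
Exploring from F, it never reaches itself; equivalently, its strongly connected component is a singleton.

No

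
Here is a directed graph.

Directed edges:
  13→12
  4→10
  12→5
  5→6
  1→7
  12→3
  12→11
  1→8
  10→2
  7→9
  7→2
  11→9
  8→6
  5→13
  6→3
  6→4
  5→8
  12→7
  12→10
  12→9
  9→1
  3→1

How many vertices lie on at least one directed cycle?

A vertex is on a directed cycle iff it belongs to a strongly connected component of size ≥ 2 (or has a self-loop).
The vertices on cycles are {1, 3, 5, 6, 7, 8, 9, 12, 13} — 9 in total.

9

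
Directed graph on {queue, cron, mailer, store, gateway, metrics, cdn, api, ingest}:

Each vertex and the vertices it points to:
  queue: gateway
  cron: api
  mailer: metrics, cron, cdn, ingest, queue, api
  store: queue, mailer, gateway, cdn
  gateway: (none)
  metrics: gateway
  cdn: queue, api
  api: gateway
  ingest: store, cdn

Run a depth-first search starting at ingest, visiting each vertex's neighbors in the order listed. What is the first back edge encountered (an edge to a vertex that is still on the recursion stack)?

DFS from ingest (visiting each vertex's neighbors in the order listed); mark gray on enter, black on exit:
ingest gray
  store gray
    queue gray
      gateway gray
      gateway black
    queue black
    mailer gray
      metrics gray
        metrics→gateway: gateway black — skip
      metrics black
      cron gray
        api gray
          api→gateway: gateway black — skip
        api black
      cron black
      cdn gray
        cdn→queue: queue black — skip
        cdn→api: api black — skip
      cdn black
      mailer→ingest: ingest is gray → back edge
First back edge: mailer → ingest.

mailer->ingest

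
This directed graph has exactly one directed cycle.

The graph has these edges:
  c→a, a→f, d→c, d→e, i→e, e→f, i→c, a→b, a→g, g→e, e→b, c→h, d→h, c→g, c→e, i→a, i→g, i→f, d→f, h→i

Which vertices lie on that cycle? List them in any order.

DFS with gray/black marking from h:
h gray
  i gray
    f gray
    f black
    c gray
      a gray
        a→f: f black — skip
        b gray
        b black
        g gray
          e gray
            e→f: f black — skip
            e→b: b black — skip
          e black
        g black
      a black
      c→e: e black — skip
      c→h: h is gray → back edge
Back edge closes the cycle h → i → c → h; its vertices are {c, h, i}.

c, h, i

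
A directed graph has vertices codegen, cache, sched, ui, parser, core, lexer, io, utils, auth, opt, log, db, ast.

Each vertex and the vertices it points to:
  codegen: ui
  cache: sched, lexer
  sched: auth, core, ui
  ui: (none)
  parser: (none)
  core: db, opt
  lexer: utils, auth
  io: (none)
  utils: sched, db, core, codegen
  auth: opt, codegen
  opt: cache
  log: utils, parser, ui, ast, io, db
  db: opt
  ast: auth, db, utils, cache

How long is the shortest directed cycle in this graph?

4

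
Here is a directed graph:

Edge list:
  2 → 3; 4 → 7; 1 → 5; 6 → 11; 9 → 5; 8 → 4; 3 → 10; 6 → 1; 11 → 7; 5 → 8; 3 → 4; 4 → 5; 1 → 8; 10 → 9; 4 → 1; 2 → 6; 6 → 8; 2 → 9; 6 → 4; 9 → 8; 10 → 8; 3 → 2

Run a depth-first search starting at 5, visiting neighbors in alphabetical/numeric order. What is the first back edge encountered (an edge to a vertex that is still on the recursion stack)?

1→5

DFS from 5 (visiting neighbors in alphabetical/numeric order); mark gray on enter, black on exit:
5 gray
  8 gray
    4 gray
      1 gray
        1→5: 5 is gray → back edge
First back edge: 1 → 5.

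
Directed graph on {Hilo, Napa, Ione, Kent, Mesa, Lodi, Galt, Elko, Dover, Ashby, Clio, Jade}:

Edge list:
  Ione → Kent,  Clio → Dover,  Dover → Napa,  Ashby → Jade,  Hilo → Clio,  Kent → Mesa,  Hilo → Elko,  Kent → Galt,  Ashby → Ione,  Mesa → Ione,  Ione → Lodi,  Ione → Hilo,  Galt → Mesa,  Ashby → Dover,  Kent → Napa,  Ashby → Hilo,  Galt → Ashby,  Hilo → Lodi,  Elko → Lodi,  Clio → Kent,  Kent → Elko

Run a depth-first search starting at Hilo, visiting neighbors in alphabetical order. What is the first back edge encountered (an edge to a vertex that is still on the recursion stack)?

DFS from Hilo (visiting neighbors in alphabetical order); mark gray on enter, black on exit:
Hilo gray
  Clio gray
    Dover gray
      Napa gray
      Napa black
    Dover black
    Kent gray
      Elko gray
        Lodi gray
        Lodi black
      Elko black
      Galt gray
        Ashby gray
          Ashby→Dover: Dover black — skip
          Ashby→Hilo: Hilo is gray → back edge
First back edge: Ashby → Hilo.

Ashby->Hilo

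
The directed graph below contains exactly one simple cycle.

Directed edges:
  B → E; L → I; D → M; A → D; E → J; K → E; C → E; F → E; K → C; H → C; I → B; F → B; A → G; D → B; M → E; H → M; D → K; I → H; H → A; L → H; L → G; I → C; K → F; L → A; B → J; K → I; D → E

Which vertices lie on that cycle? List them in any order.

A, D, H, I, K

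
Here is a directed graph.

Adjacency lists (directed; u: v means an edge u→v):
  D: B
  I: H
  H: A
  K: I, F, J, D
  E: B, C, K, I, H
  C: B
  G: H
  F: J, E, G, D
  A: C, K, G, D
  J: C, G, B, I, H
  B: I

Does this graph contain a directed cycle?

Yes

DFS with white/gray/black marking, starting from B:
B gray
  I gray
    H gray
      A gray
        C gray
          C→B: B is gray → back edge
Back edge found, so a cycle exists: B → I → H → A → C → B.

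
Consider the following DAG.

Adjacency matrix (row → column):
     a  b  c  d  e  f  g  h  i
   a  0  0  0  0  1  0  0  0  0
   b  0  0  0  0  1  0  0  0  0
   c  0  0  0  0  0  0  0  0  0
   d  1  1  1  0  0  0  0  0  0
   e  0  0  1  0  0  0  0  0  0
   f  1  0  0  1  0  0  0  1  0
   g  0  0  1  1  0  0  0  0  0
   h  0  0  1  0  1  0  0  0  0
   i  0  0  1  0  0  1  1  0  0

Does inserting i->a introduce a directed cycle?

No

Adding i→a creates a cycle iff a can already reach i.
Explore from a: no path reaches i. The graph stays acyclic.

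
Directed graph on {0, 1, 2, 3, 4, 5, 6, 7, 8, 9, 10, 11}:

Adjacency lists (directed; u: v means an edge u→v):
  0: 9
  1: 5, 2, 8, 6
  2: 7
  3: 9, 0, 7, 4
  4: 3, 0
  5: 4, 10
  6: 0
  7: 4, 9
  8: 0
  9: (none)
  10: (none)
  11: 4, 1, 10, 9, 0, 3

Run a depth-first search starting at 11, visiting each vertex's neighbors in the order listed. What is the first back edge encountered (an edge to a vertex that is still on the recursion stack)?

7→4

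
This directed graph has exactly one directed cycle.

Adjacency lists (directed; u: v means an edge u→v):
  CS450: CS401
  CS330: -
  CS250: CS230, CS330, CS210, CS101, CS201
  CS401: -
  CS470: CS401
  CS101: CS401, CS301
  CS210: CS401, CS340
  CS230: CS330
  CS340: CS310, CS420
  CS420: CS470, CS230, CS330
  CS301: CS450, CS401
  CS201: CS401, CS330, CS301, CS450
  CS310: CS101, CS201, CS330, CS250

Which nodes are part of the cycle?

CS210, CS250, CS310, CS340

DFS with gray/black marking from CS340:
CS340 gray
  CS310 gray
    CS101 gray
      CS401 gray
      CS401 black
      CS301 gray
        CS450 gray
          CS450→CS401: CS401 black — skip
        CS450 black
        CS301→CS401: CS401 black — skip
      CS301 black
    CS101 black
    CS201 gray
      CS201→CS401: CS401 black — skip
      CS330 gray
      CS330 black
      CS201→CS301: CS301 black — skip
      CS201→CS450: CS450 black — skip
    CS201 black
    CS310→CS330: CS330 black — skip
    CS250 gray
      CS230 gray
        CS230→CS330: CS330 black — skip
      CS230 black
      CS250→CS330: CS330 black — skip
      CS210 gray
        CS210→CS401: CS401 black — skip
        CS210→CS340: CS340 is gray → back edge
Back edge closes the cycle CS340 → CS310 → CS250 → CS210 → CS340; its vertices are {CS210, CS250, CS310, CS340}.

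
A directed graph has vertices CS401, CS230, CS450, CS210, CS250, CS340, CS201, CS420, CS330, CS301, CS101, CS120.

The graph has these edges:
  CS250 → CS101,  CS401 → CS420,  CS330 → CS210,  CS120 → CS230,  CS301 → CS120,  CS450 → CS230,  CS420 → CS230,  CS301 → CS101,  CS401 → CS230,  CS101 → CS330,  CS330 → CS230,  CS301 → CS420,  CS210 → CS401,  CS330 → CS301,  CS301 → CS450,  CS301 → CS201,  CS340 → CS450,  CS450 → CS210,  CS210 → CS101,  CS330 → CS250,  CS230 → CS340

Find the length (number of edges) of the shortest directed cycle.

3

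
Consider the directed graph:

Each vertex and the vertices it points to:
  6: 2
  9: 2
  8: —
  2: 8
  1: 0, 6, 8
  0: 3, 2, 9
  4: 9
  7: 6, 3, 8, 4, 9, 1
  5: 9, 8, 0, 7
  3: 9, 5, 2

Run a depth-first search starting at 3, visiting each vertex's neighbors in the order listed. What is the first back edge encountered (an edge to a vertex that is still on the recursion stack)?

DFS from 3 (visiting each vertex's neighbors in the order listed); mark gray on enter, black on exit:
3 gray
  9 gray
    2 gray
      8 gray
      8 black
    2 black
  9 black
  5 gray
    5→9: 9 black — skip
    5→8: 8 black — skip
    0 gray
      0→3: 3 is gray → back edge
First back edge: 0 → 3.

0->3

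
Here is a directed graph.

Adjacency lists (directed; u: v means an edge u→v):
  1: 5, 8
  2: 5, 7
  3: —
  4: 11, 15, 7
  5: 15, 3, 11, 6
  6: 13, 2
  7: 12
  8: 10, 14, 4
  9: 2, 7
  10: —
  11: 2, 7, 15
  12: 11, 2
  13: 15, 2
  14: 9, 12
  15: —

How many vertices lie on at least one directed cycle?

7

A vertex is on a directed cycle iff it belongs to a strongly connected component of size ≥ 2 (or has a self-loop).
The vertices on cycles are {2, 5, 6, 7, 11, 12, 13} — 7 in total.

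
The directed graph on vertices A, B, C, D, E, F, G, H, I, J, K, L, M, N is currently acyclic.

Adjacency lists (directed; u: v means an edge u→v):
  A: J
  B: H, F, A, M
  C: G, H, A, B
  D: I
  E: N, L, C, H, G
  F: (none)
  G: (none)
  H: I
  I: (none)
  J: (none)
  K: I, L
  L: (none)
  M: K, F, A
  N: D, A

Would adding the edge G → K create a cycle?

No

Adding G→K creates a cycle iff K can already reach G.
Explore from K: no path reaches G. The graph stays acyclic.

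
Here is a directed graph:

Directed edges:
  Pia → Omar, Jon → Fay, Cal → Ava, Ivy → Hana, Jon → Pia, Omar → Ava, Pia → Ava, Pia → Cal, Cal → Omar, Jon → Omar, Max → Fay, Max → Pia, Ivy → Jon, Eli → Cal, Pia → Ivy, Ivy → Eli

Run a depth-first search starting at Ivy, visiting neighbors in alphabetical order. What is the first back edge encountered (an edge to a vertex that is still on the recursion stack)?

Pia->Ivy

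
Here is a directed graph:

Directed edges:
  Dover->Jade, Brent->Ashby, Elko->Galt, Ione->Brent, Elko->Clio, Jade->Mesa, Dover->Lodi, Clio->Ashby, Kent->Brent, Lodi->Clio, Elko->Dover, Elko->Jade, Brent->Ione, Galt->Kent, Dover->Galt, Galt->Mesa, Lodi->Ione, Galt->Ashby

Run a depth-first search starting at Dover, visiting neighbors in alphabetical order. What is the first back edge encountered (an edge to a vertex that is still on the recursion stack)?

Ione→Brent

DFS from Dover (visiting neighbors in alphabetical order); mark gray on enter, black on exit:
Dover gray
  Galt gray
    Ashby gray
    Ashby black
    Kent gray
      Brent gray
        Brent→Ashby: Ashby black — skip
        Ione gray
          Ione→Brent: Brent is gray → back edge
First back edge: Ione → Brent.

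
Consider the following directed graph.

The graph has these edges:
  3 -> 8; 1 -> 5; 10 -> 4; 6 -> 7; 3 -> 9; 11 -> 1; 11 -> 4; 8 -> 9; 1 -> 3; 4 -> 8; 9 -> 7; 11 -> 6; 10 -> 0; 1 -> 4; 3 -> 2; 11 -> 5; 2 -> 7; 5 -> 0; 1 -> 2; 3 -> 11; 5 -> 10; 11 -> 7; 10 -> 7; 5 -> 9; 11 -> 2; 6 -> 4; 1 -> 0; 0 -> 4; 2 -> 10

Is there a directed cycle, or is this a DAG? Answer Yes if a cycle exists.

Yes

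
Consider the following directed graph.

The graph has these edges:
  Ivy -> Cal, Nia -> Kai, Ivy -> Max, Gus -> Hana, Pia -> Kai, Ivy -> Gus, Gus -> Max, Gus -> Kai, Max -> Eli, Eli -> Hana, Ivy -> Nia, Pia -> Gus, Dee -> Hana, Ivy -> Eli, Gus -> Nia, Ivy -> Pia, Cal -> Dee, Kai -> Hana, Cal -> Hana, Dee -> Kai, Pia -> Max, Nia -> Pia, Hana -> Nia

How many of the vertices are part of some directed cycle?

A vertex is on a directed cycle iff it belongs to a strongly connected component of size ≥ 2 (or has a self-loop).
The vertices on cycles are {Eli, Gus, Kai, Max, Nia, Pia, Hana} — 7 in total.

7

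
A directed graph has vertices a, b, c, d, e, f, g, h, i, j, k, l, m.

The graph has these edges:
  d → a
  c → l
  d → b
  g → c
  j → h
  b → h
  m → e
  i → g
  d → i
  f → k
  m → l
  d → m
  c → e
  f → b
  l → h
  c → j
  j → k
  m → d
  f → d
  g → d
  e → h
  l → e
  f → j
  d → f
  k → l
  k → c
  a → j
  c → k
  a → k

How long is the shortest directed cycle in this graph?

For each vertex v, BFS finds the shortest path from v back to v.
The shortest such closed walk is d → f → d, length 2.

2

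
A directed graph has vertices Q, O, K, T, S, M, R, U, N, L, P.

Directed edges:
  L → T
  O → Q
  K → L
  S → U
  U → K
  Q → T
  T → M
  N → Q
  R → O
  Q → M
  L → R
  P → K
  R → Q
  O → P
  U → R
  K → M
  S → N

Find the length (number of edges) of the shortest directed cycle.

5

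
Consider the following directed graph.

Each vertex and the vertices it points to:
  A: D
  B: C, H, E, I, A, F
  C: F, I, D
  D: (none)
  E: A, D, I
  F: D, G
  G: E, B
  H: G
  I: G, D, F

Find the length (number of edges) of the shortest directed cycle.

3

For each vertex v, BFS finds the shortest path from v back to v.
The shortest such closed walk is G → E → I → G, length 3.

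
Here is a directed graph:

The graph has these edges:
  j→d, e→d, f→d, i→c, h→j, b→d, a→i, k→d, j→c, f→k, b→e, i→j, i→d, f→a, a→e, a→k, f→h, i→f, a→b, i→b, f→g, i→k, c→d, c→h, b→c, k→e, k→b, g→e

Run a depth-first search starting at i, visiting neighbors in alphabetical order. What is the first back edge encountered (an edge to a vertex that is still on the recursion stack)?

DFS from i (visiting neighbors in alphabetical order); mark gray on enter, black on exit:
i gray
  b gray
    c gray
      d gray
      d black
      h gray
        j gray
          j→c: c is gray → back edge
First back edge: j → c.

j->c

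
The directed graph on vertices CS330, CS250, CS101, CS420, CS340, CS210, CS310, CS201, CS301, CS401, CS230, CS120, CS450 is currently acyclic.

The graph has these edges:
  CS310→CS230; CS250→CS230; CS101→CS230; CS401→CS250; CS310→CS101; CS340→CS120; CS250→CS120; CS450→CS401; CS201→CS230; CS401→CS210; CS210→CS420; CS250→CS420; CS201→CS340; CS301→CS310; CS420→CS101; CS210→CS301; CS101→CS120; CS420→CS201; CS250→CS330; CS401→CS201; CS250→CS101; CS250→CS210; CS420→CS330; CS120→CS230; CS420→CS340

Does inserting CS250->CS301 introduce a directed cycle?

No

Adding CS250→CS301 creates a cycle iff CS301 can already reach CS250.
Explore from CS301: no path reaches CS250. The graph stays acyclic.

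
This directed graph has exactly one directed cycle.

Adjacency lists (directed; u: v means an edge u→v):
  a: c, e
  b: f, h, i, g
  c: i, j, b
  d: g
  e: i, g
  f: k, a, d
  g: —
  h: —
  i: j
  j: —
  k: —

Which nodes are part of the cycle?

a, b, c, f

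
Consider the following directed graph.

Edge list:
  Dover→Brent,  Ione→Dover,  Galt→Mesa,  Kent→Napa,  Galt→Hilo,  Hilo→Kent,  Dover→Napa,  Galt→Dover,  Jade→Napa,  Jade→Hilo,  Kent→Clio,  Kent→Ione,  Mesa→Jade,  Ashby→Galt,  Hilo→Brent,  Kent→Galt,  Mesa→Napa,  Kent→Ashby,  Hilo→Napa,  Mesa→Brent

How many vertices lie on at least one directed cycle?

A vertex is on a directed cycle iff it belongs to a strongly connected component of size ≥ 2 (or has a self-loop).
The vertices on cycles are {Galt, Hilo, Jade, Kent, Mesa, Ashby} — 6 in total.

6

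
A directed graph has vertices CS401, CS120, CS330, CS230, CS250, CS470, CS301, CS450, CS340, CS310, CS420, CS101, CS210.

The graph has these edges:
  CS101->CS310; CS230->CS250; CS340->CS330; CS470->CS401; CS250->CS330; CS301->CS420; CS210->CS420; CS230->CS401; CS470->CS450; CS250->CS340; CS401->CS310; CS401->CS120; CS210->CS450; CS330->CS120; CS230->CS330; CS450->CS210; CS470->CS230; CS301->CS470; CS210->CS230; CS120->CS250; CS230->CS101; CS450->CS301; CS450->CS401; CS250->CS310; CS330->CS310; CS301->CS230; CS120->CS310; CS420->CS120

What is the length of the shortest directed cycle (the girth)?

2

For each vertex v, BFS finds the shortest path from v back to v.
The shortest such closed walk is CS210 → CS450 → CS210, length 2.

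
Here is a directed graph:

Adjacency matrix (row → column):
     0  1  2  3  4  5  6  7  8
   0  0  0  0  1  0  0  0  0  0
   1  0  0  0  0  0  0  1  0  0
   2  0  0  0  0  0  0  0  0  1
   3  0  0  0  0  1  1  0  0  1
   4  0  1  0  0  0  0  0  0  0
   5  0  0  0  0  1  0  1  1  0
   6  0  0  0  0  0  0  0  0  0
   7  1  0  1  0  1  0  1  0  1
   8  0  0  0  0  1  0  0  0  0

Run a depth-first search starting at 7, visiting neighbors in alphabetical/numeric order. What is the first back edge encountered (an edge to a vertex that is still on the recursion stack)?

DFS from 7 (visiting neighbors in alphabetical/numeric order); mark gray on enter, black on exit:
7 gray
  0 gray
    3 gray
      4 gray
        1 gray
          6 gray
          6 black
        1 black
      4 black
      5 gray
        5→4: 4 black — skip
        5→6: 6 black — skip
        5→7: 7 is gray → back edge
First back edge: 5 → 7.

5→7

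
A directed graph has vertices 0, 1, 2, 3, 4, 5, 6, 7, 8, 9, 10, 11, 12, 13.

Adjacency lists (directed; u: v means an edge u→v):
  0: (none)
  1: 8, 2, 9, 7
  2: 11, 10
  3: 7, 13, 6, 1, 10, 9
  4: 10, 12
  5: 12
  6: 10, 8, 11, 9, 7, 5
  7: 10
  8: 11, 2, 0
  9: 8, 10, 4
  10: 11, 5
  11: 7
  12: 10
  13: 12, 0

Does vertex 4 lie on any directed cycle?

No

4 lies on a cycle iff there is a path from 4 back to itself.
Exploring from 4, it never reaches itself; equivalently, its strongly connected component is a singleton.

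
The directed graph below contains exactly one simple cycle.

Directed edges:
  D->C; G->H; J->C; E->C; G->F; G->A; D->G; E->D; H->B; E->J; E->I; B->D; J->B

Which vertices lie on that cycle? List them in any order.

DFS with gray/black marking from D:
D gray
  C gray
  C black
  G gray
    H gray
      B gray
        B→D: D is gray → back edge
Back edge closes the cycle D → G → H → B → D; its vertices are {B, D, G, H}.

B, D, G, H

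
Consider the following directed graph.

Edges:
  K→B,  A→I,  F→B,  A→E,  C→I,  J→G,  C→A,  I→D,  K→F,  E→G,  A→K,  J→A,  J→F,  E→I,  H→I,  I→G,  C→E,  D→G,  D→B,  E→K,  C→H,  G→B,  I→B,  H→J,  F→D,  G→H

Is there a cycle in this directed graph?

Yes

DFS with white/gray/black marking, starting from K:
K gray
  B gray
  B black
  F gray
    D gray
      D→B: B black — skip
      G gray
        G→B: B black — skip
        H gray
          J gray
            A gray
              A→K: K is gray → back edge
Back edge found, so a cycle exists: K → F → D → G → H → J → A → K.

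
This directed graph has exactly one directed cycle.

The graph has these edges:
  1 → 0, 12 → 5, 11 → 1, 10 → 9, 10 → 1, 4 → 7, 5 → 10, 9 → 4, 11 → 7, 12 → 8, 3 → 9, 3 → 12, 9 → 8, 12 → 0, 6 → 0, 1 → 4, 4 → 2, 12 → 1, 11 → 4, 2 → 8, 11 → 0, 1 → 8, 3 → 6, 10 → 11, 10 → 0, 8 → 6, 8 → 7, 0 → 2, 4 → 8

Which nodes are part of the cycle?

DFS with gray/black marking from 6:
6 gray
  0 gray
    2 gray
      8 gray
        7 gray
        7 black
        8→6: 6 is gray → back edge
Back edge closes the cycle 6 → 0 → 2 → 8 → 6; its vertices are {0, 2, 6, 8}.

0, 2, 6, 8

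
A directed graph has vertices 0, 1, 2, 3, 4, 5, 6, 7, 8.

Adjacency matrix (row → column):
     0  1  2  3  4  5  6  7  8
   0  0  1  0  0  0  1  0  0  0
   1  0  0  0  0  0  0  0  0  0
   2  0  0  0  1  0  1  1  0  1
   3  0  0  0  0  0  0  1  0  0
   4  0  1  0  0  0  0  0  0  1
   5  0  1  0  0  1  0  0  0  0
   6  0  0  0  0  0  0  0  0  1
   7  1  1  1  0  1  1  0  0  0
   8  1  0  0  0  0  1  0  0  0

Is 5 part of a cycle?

5 is on a cycle iff 5 can reach itself via ≥1 edge.
5 → 4 → 8 → 5 — yes.

Yes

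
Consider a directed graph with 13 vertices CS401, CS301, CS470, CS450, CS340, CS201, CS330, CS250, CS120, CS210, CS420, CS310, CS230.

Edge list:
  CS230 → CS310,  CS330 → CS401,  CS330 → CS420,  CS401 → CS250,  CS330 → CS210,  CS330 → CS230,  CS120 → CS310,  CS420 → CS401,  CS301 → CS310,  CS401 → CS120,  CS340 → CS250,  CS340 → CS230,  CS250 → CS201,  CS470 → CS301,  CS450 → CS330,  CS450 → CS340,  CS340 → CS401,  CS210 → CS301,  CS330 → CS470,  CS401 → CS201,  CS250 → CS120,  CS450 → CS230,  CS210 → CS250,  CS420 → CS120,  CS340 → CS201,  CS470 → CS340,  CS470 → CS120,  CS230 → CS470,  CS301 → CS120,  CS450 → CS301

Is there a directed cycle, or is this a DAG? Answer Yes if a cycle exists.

DFS with white/gray/black marking, starting from CS250:
CS250 gray
  CS201 gray
  CS201 black
  CS120 gray
    CS310 gray
    CS310 black
  CS120 black
CS250 black
CS401 gray
  CS401→CS120: CS120 black — skip
  CS401→CS201: CS201 black — skip
  CS401→CS250: CS250 black — skip
CS401 black
CS301 gray
  CS301→CS310: CS310 black — skip
  CS301→CS120: CS120 black — skip
CS301 black
CS470 gray
  CS470→CS301: CS301 black — skip
  CS470→CS120: CS120 black — skip
  CS340 gray
    CS340→CS250: CS250 black — skip
    CS230 gray
      CS230→CS470: CS470 is gray → back edge
Back edge found, so a cycle exists: CS470 → CS340 → CS230 → CS470.

Yes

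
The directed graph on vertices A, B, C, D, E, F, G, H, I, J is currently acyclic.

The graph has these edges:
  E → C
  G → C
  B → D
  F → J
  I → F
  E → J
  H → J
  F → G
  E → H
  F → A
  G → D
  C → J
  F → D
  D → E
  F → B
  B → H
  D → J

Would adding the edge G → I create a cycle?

Adding G→I creates a cycle iff I can already reach G.
Path from I: I → F → G.
So I → … → G → I is a cycle.

Yes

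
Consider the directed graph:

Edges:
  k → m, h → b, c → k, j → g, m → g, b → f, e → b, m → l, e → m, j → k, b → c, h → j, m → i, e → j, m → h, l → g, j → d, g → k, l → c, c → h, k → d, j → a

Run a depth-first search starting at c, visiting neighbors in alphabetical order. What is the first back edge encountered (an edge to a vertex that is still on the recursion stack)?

b→c

DFS from c (visiting neighbors in alphabetical order); mark gray on enter, black on exit:
c gray
  h gray
    b gray
      b→c: c is gray → back edge
First back edge: b → c.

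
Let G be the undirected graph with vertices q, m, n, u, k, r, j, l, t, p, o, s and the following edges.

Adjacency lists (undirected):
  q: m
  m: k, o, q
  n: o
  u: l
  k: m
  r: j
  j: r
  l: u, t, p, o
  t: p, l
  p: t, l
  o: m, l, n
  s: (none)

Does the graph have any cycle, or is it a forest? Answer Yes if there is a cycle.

DFS, tracking each vertex's parent; an edge to a visited non-parent vertex closes a cycle.
Start from u:
visit u (parent –)
  visit l (parent u)
    l–u: parent, skip
    visit t (parent l)
      visit p (parent t)
        p–t: parent, skip
        p–l: l visited and ≠ parent → cycle
Cycle: l – t – p – l.

Yes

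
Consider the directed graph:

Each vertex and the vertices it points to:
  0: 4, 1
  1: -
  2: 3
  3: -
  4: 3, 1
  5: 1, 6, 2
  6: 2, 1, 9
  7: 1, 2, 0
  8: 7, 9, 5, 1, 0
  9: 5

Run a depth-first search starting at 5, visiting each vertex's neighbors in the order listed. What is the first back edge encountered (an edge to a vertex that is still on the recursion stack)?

DFS from 5 (visiting each vertex's neighbors in the order listed); mark gray on enter, black on exit:
5 gray
  1 gray
  1 black
  6 gray
    2 gray
      3 gray
      3 black
    2 black
    6→1: 1 black — skip
    9 gray
      9→5: 5 is gray → back edge
First back edge: 9 → 5.

9→5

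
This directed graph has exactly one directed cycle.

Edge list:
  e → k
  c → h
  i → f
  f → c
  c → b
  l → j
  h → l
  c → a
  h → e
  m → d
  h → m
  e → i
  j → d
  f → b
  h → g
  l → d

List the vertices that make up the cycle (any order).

DFS with gray/black marking from c:
c gray
  a gray
  a black
  h gray
    m gray
      d gray
      d black
    m black
    l gray
      l→d: d black — skip
      j gray
        j→d: d black — skip
      j black
    l black
    g gray
    g black
    e gray
      i gray
        f gray
          f→c: c is gray → back edge
Back edge closes the cycle c → h → e → i → f → c; its vertices are {c, e, f, h, i}.

c, e, f, h, i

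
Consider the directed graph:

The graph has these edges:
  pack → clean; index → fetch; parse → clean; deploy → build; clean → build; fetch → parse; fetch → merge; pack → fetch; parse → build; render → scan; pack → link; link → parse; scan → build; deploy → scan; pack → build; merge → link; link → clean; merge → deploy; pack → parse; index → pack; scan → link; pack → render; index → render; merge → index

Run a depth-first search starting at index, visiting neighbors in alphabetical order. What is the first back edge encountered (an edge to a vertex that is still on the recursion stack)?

merge→index

DFS from index (visiting neighbors in alphabetical order); mark gray on enter, black on exit:
index gray
  fetch gray
    merge gray
      deploy gray
        build gray
        build black
        scan gray
          scan→build: build black — skip
          link gray
            clean gray
              clean→build: build black — skip
            clean black
            parse gray
              parse→build: build black — skip
              parse→clean: clean black — skip
            parse black
          link black
        scan black
      deploy black
      merge→index: index is gray → back edge
First back edge: merge → index.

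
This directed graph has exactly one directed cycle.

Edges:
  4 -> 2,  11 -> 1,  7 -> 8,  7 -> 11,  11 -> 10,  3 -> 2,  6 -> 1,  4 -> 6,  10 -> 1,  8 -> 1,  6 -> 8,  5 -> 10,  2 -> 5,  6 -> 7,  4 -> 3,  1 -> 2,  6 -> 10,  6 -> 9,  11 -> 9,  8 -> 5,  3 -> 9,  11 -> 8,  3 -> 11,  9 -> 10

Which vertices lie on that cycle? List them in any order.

DFS with gray/black marking from 2:
2 gray
  5 gray
    10 gray
      1 gray
        1→2: 2 is gray → back edge
Back edge closes the cycle 2 → 5 → 10 → 1 → 2; its vertices are {1, 2, 5, 10}.

1, 2, 5, 10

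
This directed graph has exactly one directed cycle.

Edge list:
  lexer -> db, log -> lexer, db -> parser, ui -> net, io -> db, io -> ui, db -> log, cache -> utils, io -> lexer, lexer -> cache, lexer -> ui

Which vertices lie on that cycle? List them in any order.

db, log, lexer

DFS with gray/black marking from lexer:
lexer gray
  ui gray
    net gray
    net black
  ui black
  cache gray
    utils gray
    utils black
  cache black
  db gray
    parser gray
    parser black
    log gray
      log→lexer: lexer is gray → back edge
Back edge closes the cycle lexer → db → log → lexer; its vertices are {db, log, lexer}.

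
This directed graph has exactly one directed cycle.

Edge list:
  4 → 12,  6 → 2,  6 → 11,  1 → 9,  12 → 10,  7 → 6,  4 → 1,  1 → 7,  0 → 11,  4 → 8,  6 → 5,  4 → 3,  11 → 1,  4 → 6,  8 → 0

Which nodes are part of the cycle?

1, 6, 7, 11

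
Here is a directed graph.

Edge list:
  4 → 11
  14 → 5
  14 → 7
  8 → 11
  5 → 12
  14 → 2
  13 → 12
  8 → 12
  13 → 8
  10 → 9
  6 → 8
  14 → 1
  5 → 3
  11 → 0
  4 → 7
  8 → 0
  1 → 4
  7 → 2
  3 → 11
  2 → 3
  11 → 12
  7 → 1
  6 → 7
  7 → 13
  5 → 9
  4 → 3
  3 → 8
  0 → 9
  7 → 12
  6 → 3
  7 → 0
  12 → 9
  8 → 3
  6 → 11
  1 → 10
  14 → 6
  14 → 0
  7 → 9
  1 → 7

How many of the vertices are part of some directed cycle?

A vertex is on a directed cycle iff it belongs to a strongly connected component of size ≥ 2 (or has a self-loop).
The vertices on cycles are {1, 3, 4, 7, 8} — 5 in total.

5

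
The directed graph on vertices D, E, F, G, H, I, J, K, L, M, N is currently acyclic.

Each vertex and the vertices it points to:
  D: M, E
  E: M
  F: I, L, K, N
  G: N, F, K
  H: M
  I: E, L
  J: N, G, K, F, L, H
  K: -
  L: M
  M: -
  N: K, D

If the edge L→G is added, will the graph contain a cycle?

Yes

Adding L→G creates a cycle iff G can already reach L.
Path from G: G → F → L.
So G → … → L → G is a cycle.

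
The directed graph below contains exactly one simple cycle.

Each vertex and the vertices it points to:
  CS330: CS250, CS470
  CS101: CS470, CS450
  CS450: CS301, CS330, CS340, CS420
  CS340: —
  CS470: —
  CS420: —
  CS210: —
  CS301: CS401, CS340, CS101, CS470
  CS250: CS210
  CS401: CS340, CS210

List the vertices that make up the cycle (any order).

CS101, CS301, CS450

DFS with gray/black marking from CS450:
CS450 gray
  CS301 gray
    CS401 gray
      CS340 gray
      CS340 black
      CS210 gray
      CS210 black
    CS401 black
    CS301→CS340: CS340 black — skip
    CS101 gray
      CS470 gray
      CS470 black
      CS101→CS450: CS450 is gray → back edge
Back edge closes the cycle CS450 → CS301 → CS101 → CS450; its vertices are {CS101, CS301, CS450}.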